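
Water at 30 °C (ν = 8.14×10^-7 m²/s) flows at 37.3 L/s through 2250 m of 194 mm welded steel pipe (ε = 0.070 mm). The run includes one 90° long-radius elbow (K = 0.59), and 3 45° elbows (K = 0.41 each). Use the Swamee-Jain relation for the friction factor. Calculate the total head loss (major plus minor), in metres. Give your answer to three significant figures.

V = 4Q/(πD²) = 1.262 m/s; V²/2g = 0.08116 m
Re = 3.01×10^5, ε/D = 3.61×10^-4 → f = 0.01747 (Swamee-Jain)
Major: h_f = f(L/D)·V²/2g = 0.01747·11598·0.08116 = 16.44 m
Minor: ΣK = 1.82; h_m = ΣK·V²/2g = 0.1477 m
Total H_L = 16.44 + 0.1477 = 16.59 m

H_L ≈ 16.6 m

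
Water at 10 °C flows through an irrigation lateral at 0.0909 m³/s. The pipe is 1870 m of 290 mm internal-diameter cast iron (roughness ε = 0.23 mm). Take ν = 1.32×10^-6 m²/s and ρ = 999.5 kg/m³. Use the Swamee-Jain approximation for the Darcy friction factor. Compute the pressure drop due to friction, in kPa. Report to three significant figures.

Δp ≈ 121 kPa

V = 4Q/(πD²) = 4·0.0909/(π·0.290²) = 1.376 m/s
Re = VD/ν = 1.376·0.290/1.32×10^-6 = 3.02×10^5 → turbulent
ε/D = 0.23/290 = 7.93×10^-4
Swamee-Jain: f = 0.01983
h_f = f(L/D)V²/(2g) = 0.01983·(1870/0.290)·1.376²/(2·9.81) = 12.34 m
Δp = ρg·h_f = 999.5·9.81·12.34 = 121.0 kPa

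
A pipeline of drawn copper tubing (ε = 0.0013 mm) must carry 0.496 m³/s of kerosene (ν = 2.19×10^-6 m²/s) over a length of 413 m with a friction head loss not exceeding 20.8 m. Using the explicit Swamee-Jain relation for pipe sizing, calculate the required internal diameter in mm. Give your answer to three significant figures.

Swamee-Jain (Type III): D = 0.66·[ε^1.25·(LQ²/(gh_f))^4.75 + ν·Q^9.4·(L/(gh_f))^5.2]^0.04
LQ²/(gh_f) = 0.4979; L/(gh_f) = 2.024
Term 1 = ε^1.25·(…)^4.75 = 1.60×10^-9; Term 2 = ν·Q^9.4·(…)^5.2 = 1.18×10^-7
D = 0.66·(1.60×10^-9 + 1.18×10^-7)^0.04 = 0.3488 m = 349 mm
Check: V = 5.19 m/s, Re = 8.27×10^5, f = 0.01207, h_f = 19.6 m ≈ 20.8 m ✓

D ≈ 349 mm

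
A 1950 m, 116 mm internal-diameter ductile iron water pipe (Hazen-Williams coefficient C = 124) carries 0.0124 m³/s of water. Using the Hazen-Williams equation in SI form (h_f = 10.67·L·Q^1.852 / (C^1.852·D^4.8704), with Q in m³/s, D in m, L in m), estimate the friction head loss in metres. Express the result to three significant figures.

h_f ≈ 29.3 m

h_f = 10.67·1950·0.0124^1.852 / (124^1.852·0.116^4.8704) = 29.29 m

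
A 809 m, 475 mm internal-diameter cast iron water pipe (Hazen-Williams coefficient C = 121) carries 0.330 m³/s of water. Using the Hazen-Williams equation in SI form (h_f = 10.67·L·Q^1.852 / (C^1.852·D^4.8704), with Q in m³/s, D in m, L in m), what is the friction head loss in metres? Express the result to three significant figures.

h_f = 10.67·809·0.330^1.852 / (121^1.852·0.475^4.8704) = 5.777 m

h_f ≈ 5.78 m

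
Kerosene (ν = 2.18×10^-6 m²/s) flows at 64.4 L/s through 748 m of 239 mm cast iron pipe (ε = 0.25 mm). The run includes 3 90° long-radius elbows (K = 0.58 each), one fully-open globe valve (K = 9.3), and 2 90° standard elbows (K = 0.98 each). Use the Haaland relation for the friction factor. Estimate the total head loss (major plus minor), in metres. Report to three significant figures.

H_L ≈ 8.40 m

V = 4Q/(πD²) = 1.435 m/s; V²/2g = 0.1050 m
Re = 1.57×10^5, ε/D = 0.00105 → f = 0.02139 (Haaland)
Major: h_f = f(L/D)·V²/2g = 0.02139·3130·0.1050 = 7.030 m
Minor: ΣK = 13.0; h_m = ΣK·V²/2g = 1.365 m
Total H_L = 7.030 + 1.365 = 8.395 m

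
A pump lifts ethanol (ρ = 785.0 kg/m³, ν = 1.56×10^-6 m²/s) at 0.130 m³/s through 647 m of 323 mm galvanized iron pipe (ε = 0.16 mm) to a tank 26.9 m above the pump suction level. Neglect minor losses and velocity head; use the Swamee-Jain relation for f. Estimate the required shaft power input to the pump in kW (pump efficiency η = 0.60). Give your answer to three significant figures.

P_shaft ≈ 52.7 kW

V = 4Q/(πD²) = 1.587 m/s; Re = 3.28×10^5; ε/D = 4.95×10^-4; f = 0.01819
h_f = f(L/D)V²/2g = 4.674 m
Total head H = z + h_f = 26.9 + 4.674 = 31.57 m
P_hyd = ρgQH = 785.0·9.81·0.130·31.57 = 31.61 kW
P_shaft = P_hyd/η = 31.61/0.60 = 52.68 kW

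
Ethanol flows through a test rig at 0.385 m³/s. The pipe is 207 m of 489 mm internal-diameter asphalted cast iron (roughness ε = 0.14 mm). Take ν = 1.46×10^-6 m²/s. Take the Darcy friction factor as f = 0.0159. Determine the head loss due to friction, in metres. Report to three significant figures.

h_f ≈ 1.44 m

V = 4Q/(πD²) = 4·0.385/(π·0.489²) = 2.050 m/s
h_f = f(L/D)V²/(2g) = 0.01590·(207/0.489)·2.050²/(2·9.81) = 1.442 m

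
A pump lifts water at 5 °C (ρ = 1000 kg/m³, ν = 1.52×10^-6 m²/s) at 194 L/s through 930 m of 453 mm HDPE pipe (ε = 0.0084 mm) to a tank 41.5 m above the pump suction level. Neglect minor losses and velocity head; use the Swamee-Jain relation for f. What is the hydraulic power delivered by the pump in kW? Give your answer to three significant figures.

V = 4Q/(πD²) = 1.204 m/s; Re = 3.59×10^5; ε/D = 1.85×10^-5; f = 0.01414
h_f = f(L/D)V²/2g = 2.144 m
Total head H = z + h_f = 41.5 + 2.144 = 43.64 m
P_hyd = ρgQH = 1000·9.81·0.194·43.64 = 83.06 kW

P_hyd ≈ 83.1 kW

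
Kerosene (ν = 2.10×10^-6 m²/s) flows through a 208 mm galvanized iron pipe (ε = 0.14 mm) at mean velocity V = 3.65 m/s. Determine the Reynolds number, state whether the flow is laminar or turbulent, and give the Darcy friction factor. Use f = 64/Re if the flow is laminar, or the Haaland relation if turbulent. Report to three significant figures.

Re = VD/ν = 3.650·0.208/2.10×10^-6 = 3.62×10^5
Re > 4000 → turbulent; ε/D = 6.73×10^-4
Haaland: f = 0.01884

Re ≈ 3.62×10^5; turbulent; f ≈ 0.0188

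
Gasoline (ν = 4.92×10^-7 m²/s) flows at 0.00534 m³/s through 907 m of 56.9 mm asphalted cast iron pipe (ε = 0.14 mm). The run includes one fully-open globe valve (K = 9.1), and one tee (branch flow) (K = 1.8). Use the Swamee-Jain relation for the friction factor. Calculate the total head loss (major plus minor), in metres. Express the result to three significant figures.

H_L ≈ 94.1 m

V = 4Q/(πD²) = 2.100 m/s; V²/2g = 0.2248 m
Re = 2.43×10^5, ε/D = 0.00246 → f = 0.02557 (Swamee-Jain)
Major: h_f = f(L/D)·V²/2g = 0.02557·15940·0.2248 = 91.62 m
Minor: ΣK = 10.9; h_m = ΣK·V²/2g = 2.450 m
Total H_L = 91.62 + 2.450 = 94.07 m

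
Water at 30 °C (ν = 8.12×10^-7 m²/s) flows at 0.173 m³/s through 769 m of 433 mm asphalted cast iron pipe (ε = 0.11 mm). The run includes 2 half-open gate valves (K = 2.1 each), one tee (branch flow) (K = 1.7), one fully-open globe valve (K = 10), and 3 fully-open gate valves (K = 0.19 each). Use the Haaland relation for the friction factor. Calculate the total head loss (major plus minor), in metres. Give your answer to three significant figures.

H_L ≈ 3.10 m

V = 4Q/(πD²) = 1.175 m/s; V²/2g = 0.07035 m
Re = 6.26×10^5, ε/D = 2.54×10^-4 → f = 0.01554 (Haaland)
Major: h_f = f(L/D)·V²/2g = 0.01554·1776·0.07035 = 1.941 m
Minor: ΣK = 16.5; h_m = ΣK·V²/2g = 1.159 m
Total H_L = 1.941 + 1.159 = 3.100 m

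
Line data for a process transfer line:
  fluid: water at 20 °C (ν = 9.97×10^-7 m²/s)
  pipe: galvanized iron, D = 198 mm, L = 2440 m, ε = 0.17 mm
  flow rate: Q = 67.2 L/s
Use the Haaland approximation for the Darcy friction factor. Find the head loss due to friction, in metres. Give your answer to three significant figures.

V = 4Q/(πD²) = 4·0.0672/(π·0.198²) = 2.182 m/s
Re = VD/ν = 2.182·0.198/9.97×10^-7 = 4.33×10^5 → turbulent
ε/D = 0.17/198 = 8.59×10^-4
Haaland: f = 0.01963
h_f = f(L/D)V²/(2g) = 0.01963·(2440/0.198)·2.182²/(2·9.81) = 58.73 m

h_f ≈ 58.7 m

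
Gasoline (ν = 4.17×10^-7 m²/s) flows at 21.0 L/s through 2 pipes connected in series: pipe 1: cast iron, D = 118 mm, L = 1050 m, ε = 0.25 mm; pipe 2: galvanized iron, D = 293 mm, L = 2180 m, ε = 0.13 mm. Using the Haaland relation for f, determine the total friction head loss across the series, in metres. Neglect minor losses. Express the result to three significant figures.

H ≈ 41.0 m

Pipe 1: V = 1.920 m/s, Re = 5.43×10^5, ε/D = 0.00212, f = 0.02412, h_1 = f(L/D)V²/2g = 40.33 m
Pipe 2: V = 0.3115 m/s, Re = 2.19×10^5, ε/D = 4.44×10^-4, f = 0.01819, h_2 = f(L/D)V²/2g = 0.6690 m
Series → Q common, losses add: H = Σh = 41.00 m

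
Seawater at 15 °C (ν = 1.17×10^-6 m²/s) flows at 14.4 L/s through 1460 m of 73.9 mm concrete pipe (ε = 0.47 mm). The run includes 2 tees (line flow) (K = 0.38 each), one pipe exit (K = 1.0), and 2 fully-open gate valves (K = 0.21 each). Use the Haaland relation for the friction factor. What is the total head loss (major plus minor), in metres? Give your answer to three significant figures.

V = 4Q/(πD²) = 3.357 m/s; V²/2g = 0.5745 m
Re = 2.12×10^5, ε/D = 0.00636 → f = 0.03312 (Haaland)
Major: h_f = f(L/D)·V²/2g = 0.03312·19756·0.5745 = 375.9 m
Minor: ΣK = 2.18; h_m = ΣK·V²/2g = 1.252 m
Total H_L = 375.9 + 1.252 = 377.2 m

H_L ≈ 377 m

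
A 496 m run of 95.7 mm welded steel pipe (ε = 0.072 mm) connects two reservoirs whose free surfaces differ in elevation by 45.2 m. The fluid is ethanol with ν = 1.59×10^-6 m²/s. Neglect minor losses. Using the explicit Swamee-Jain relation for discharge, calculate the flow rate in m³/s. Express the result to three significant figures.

Q ≈ 0.0209 m³/s

Swamee-Jain (Type II): Q = -0.965·√(gD⁵h_f/L)·ln[ε/(3.7D) + √(3.17ν²L/(gD³h_f))]
√(gD⁵h_f/L) = √(9.81·0.0957⁵·45.2/496) = 0.002679
ε/(3.7D) = 2.03×10^-4; √(3.17ν²L/(gD³h_f)) = 1.01×10^-4
Q = -0.965·0.002679·ln(3.045×10^-4) = 0.02093 m³/s
Check: V = 2.91 m/s, Re = 1.75×10^5, f = 0.02036, h_f = 45.5 m ≈ 45.2 m ✓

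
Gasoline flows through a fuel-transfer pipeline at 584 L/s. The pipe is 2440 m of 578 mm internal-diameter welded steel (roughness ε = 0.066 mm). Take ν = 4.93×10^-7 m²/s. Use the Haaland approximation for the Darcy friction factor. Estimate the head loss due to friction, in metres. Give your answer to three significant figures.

h_f ≈ 13.7 m

V = 4Q/(πD²) = 4·0.584/(π·0.578²) = 2.226 m/s
Re = VD/ν = 2.226·0.578/4.93×10^-7 = 2.61×10^6 → turbulent
ε/D = 0.066/578 = 1.14×10^-4
Haaland: f = 0.01284
h_f = f(L/D)V²/(2g) = 0.01284·(2440/0.578)·2.226²/(2·9.81) = 13.68 m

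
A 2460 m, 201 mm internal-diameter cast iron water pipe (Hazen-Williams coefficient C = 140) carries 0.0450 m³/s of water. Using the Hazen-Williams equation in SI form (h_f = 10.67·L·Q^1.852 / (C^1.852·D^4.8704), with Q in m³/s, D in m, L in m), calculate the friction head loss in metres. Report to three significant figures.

h_f = 10.67·2460·0.0450^1.852 / (140^1.852·0.201^4.8704) = 22.08 m

h_f ≈ 22.1 m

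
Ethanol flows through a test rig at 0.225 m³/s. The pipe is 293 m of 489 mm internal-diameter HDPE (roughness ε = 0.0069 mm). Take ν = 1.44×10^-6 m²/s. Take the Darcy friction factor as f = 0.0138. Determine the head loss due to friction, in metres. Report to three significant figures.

V = 4Q/(πD²) = 4·0.225/(π·0.489²) = 1.198 m/s
h_f = f(L/D)V²/(2g) = 0.01380·(293/0.489)·1.198²/(2·9.81) = 0.6049 m

h_f ≈ 0.605 m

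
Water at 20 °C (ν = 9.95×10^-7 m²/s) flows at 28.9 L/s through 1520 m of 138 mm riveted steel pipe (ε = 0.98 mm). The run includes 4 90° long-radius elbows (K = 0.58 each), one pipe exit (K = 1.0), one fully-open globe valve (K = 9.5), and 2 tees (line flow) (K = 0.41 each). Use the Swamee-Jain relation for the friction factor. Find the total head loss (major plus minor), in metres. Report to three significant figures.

V = 4Q/(πD²) = 1.932 m/s; V²/2g = 0.1903 m
Re = 2.68×10^5, ε/D = 0.00710 → f = 0.03429 (Swamee-Jain)
Major: h_f = f(L/D)·V²/2g = 0.03429·11014·0.1903 = 71.86 m
Minor: ΣK = 13.6; h_m = ΣK·V²/2g = 2.595 m
Total H_L = 71.86 + 2.595 = 74.46 m

H_L ≈ 74.5 m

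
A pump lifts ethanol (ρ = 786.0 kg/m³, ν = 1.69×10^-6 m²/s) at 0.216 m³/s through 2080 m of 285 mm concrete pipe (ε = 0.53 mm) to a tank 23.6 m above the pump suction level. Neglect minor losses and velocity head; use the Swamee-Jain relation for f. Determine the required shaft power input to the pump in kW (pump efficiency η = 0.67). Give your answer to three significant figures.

V = 4Q/(πD²) = 3.386 m/s; Re = 5.71×10^5; ε/D = 0.00186; f = 0.02342
h_f = f(L/D)V²/2g = 99.87 m
Total head H = z + h_f = 23.6 + 99.87 = 123.5 m
P_hyd = ρgQH = 786.0·9.81·0.216·123.5 = 205.6 kW
P_shaft = P_hyd/η = 205.6/0.67 = 306.9 kW

P_shaft ≈ 307 kW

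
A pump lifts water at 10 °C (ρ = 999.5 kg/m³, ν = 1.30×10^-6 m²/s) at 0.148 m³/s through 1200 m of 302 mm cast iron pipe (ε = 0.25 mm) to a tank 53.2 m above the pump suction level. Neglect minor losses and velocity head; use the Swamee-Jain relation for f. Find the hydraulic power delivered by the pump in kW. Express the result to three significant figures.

V = 4Q/(πD²) = 2.066 m/s; Re = 4.80×10^5; ε/D = 8.28×10^-4; f = 0.01959
h_f = f(L/D)V²/2g = 16.94 m
Total head H = z + h_f = 53.2 + 16.94 = 70.14 m
P_hyd = ρgQH = 999.5·9.81·0.148·70.14 = 101.8 kW

P_hyd ≈ 102 kW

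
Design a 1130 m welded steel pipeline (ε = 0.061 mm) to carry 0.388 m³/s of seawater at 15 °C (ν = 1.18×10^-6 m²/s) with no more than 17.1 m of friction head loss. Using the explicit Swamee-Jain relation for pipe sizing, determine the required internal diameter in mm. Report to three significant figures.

Swamee-Jain (Type III): D = 0.66·[ε^1.25·(LQ²/(gh_f))^4.75 + ν·Q^9.4·(L/(gh_f))^5.2]^0.04
LQ²/(gh_f) = 1.014; L/(gh_f) = 6.736
Term 1 = ε^1.25·(…)^4.75 = 5.76×10^-6; Term 2 = ν·Q^9.4·(…)^5.2 = 3.27×10^-6
D = 0.66·(5.76×10^-6 + 3.27×10^-6)^0.04 = 0.4147 m = 415 mm
Check: V = 2.87 m/s, Re = 1.01×10^6, f = 0.01414, h_f = 16.2 m ≈ 17.1 m ✓

D ≈ 415 mm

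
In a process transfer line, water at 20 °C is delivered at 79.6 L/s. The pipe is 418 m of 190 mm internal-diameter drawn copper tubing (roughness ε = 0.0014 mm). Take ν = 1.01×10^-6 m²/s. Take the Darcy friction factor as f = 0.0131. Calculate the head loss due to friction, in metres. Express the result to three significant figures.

V = 4Q/(πD²) = 4·0.0796/(π·0.190²) = 2.807 m/s
h_f = f(L/D)V²/(2g) = 0.01310·(418/0.190)·2.807²/(2·9.81) = 11.58 m

h_f ≈ 11.6 m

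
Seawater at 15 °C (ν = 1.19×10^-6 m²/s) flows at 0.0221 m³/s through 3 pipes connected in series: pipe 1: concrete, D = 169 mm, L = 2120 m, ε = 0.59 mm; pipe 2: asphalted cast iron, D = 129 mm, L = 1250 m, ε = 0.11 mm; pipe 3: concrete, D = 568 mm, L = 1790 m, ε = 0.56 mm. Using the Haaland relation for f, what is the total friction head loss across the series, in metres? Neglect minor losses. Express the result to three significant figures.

H ≈ 46.3 m

Pipe 1: V = 0.9852 m/s, Re = 1.40×10^5, ε/D = 0.00349, f = 0.02814, h_1 = f(L/D)V²/2g = 17.46 m
Pipe 2: V = 1.691 m/s, Re = 1.83×10^5, ε/D = 8.53×10^-4, f = 0.02042, h_2 = f(L/D)V²/2g = 28.83 m
Pipe 3: V = 0.08722 m/s, Re = 4.16×10^4, ε/D = 9.86×10^-4, f = 0.02431, h_3 = f(L/D)V²/2g = 0.02971 m
Series → Q common, losses add: H = Σh = 46.32 m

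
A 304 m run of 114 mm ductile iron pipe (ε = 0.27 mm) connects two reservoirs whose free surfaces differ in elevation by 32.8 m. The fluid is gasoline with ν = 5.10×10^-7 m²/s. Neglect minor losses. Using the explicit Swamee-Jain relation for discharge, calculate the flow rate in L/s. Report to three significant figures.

Q ≈ 31.9 L/s

Swamee-Jain (Type II): Q = -0.965·√(gD⁵h_f/L)·ln[ε/(3.7D) + √(3.17ν²L/(gD³h_f))]
√(gD⁵h_f/L) = √(9.81·0.114⁵·32.8/304) = 0.004514
ε/(3.7D) = 6.40×10^-4; √(3.17ν²L/(gD³h_f)) = 2.29×10^-5
Q = -0.965·0.004514·ln(6.630×10^-4) = 0.03188 m³/s
Check: V = 3.12 m/s, Re = 6.98×10^5, f = 0.02483, h_f = 32.9 m ≈ 32.8 m ✓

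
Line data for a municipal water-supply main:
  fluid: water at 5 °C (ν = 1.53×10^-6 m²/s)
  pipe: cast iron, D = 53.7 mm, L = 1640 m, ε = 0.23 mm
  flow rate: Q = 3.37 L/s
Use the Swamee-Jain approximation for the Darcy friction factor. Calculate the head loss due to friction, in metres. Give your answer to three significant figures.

V = 4Q/(πD²) = 4·0.00337/(π·0.0537²) = 1.488 m/s
Re = VD/ν = 1.488·0.0537/1.53×10^-6 = 5.22×10^4 → turbulent
ε/D = 0.23/53.7 = 0.00428
Swamee-Jain: f = 0.03124
h_f = f(L/D)V²/(2g) = 0.03124·(1640/0.0537)·1.488²/(2·9.81) = 107.7 m

h_f ≈ 108 m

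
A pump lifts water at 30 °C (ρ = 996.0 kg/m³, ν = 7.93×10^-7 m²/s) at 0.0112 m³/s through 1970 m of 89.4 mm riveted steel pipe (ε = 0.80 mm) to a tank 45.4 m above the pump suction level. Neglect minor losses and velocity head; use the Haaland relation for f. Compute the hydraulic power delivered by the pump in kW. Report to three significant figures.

V = 4Q/(πD²) = 1.784 m/s; Re = 2.01×10^5; ε/D = 0.00895; f = 0.03689
h_f = f(L/D)V²/2g = 131.9 m
Total head H = z + h_f = 45.4 + 131.9 = 177.3 m
P_hyd = ρgQH = 996.0·9.81·0.0112·177.3 = 19.40 kW

P_hyd ≈ 19.4 kW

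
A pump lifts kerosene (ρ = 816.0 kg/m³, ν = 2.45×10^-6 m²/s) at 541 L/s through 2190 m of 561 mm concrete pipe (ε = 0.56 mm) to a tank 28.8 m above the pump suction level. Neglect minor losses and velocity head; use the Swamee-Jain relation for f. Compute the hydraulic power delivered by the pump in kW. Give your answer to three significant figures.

P_hyd ≈ 209 kW

V = 4Q/(πD²) = 2.189 m/s; Re = 5.01×10^5; ε/D = 9.98×10^-4; f = 0.02035
h_f = f(L/D)V²/2g = 19.39 m
Total head H = z + h_f = 28.8 + 19.39 = 48.19 m
P_hyd = ρgQH = 816.0·9.81·0.541·48.19 = 208.7 kW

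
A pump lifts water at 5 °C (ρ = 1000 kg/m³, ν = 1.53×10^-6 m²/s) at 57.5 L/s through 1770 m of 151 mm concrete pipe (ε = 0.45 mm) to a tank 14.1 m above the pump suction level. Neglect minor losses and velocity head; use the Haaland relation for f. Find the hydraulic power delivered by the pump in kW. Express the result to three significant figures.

V = 4Q/(πD²) = 3.211 m/s; Re = 3.17×10^5; ε/D = 0.00298; f = 0.02655
h_f = f(L/D)V²/2g = 163.6 m
Total head H = z + h_f = 14.1 + 163.6 = 177.7 m
P_hyd = ρgQH = 1000·9.81·0.0575·177.7 = 100.2 kW

P_hyd ≈ 100 kW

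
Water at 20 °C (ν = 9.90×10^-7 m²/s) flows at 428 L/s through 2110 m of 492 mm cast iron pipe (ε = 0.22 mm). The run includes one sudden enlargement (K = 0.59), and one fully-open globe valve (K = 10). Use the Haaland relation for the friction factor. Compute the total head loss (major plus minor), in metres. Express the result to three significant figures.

H_L ≈ 21.3 m

V = 4Q/(πD²) = 2.251 m/s; V²/2g = 0.2583 m
Re = 1.12×10^6, ε/D = 4.47×10^-4 → f = 0.01675 (Haaland)
Major: h_f = f(L/D)·V²/2g = 0.01675·4289·0.2583 = 18.56 m
Minor: ΣK = 10.6; h_m = ΣK·V²/2g = 2.736 m
Total H_L = 18.56 + 2.736 = 21.29 m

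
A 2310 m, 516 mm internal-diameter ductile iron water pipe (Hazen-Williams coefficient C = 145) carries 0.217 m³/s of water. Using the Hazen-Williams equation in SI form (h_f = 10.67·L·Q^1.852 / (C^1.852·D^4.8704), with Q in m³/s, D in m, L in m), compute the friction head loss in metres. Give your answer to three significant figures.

h_f = 10.67·2310·0.217^1.852 / (145^1.852·0.516^4.8704) = 3.627 m

h_f ≈ 3.63 m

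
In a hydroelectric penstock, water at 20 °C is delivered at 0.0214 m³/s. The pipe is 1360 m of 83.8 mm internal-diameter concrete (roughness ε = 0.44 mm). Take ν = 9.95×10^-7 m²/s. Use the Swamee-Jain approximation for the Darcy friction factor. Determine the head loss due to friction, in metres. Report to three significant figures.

h_f ≈ 389 m

V = 4Q/(πD²) = 4·0.0214/(π·0.0838²) = 3.880 m/s
Re = VD/ν = 3.880·0.0838/9.95×10^-7 = 3.27×10^5 → turbulent
ε/D = 0.44/83.8 = 0.00525
Swamee-Jain: f = 0.03123
h_f = f(L/D)V²/(2g) = 0.03123·(1360/0.0838)·3.880²/(2·9.81) = 388.9 m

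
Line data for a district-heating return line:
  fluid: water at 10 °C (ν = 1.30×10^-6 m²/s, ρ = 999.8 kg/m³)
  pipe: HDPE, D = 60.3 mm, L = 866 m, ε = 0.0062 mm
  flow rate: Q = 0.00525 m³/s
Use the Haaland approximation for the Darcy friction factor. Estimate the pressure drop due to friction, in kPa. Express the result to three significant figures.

Δp ≈ 457 kPa

V = 4Q/(πD²) = 4·0.00525/(π·0.0603²) = 1.838 m/s
Re = VD/ν = 1.838·0.0603/1.30×10^-6 = 8.53×10^4 → turbulent
ε/D = 0.0062/60.3 = 1.03×10^-4
Haaland: f = 0.01884
h_f = f(L/D)V²/(2g) = 0.01884·(866/0.0603)·1.838²/(2·9.81) = 46.61 m
Δp = ρg·h_f = 999.8·9.81·46.61 = 457.2 kPa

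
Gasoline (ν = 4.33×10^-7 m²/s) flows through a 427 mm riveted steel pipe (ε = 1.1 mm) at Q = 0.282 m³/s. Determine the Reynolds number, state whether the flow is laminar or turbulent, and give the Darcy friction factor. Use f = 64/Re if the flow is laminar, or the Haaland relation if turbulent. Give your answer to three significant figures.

V = 4Q/(πD²) = 1.969 m/s
Re = VD/ν = 1.969·0.427/4.33×10^-7 = 1.94×10^6
Re > 4000 → turbulent; ε/D = 0.00258
Haaland: f = 0.02520

Re ≈ 1.94×10^6; turbulent; f ≈ 0.0252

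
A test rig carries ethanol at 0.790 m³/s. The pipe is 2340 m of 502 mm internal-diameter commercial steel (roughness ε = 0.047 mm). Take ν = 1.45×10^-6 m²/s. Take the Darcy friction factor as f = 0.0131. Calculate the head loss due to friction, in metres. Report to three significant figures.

h_f ≈ 49.6 m

V = 4Q/(πD²) = 4·0.790/(π·0.502²) = 3.991 m/s
h_f = f(L/D)V²/(2g) = 0.01310·(2340/0.502)·3.991²/(2·9.81) = 49.58 m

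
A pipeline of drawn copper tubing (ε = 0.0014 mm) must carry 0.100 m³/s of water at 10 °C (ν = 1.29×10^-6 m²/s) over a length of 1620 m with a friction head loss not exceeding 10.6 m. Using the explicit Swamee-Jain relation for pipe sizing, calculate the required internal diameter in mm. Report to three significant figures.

Swamee-Jain (Type III): D = 0.66·[ε^1.25·(LQ²/(gh_f))^4.75 + ν·Q^9.4·(L/(gh_f))^5.2]^0.04
LQ²/(gh_f) = 0.1558; L/(gh_f) = 15.58
Term 1 = ε^1.25·(…)^4.75 = 7.03×10^-12; Term 2 = ν·Q^9.4·(…)^5.2 = 8.16×10^-10
D = 0.66·(7.03×10^-12 + 8.16×10^-10)^0.04 = 0.2859 m = 286 mm
Check: V = 1.56 m/s, Re = 3.45×10^5, f = 0.01407, h_f = 9.86 m ≈ 10.6 m ✓

D ≈ 286 mm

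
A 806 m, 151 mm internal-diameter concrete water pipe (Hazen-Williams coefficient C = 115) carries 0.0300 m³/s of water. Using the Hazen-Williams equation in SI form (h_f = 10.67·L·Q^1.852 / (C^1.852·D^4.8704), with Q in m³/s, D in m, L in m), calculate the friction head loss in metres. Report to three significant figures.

h_f ≈ 19.8 m

h_f = 10.67·806·0.0300^1.852 / (115^1.852·0.151^4.8704) = 19.79 m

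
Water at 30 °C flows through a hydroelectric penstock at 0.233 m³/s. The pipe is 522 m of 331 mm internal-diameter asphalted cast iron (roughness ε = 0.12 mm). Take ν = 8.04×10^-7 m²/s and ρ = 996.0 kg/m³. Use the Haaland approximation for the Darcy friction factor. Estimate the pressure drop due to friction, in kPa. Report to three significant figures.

V = 4Q/(πD²) = 4·0.233/(π·0.331²) = 2.708 m/s
Re = VD/ν = 2.708·0.331/8.04×10^-7 = 1.11×10^6 → turbulent
ε/D = 0.12/331 = 3.63×10^-4
Haaland: f = 0.01609
h_f = f(L/D)V²/(2g) = 0.01609·(522/0.331)·2.708²/(2·9.81) = 9.481 m
Δp = ρg·h_f = 996.0·9.81·9.481 = 92.64 kPa

Δp ≈ 92.6 kPa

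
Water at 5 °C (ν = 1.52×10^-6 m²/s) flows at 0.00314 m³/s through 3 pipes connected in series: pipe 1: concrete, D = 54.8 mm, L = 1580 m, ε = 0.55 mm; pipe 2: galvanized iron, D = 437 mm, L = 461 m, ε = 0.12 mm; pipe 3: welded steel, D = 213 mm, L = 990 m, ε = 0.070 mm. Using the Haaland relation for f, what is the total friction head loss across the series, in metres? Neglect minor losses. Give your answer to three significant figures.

H ≈ 102 m

Pipe 1: V = 1.331 m/s, Re = 4.80×10^4, ε/D = 0.0100, f = 0.03917, h_1 = f(L/D)V²/2g = 102.0 m
Pipe 2: V = 0.02094 m/s, Re = 6020, ε/D = 2.75×10^-4, f = 0.03593, h_2 = f(L/D)V²/2g = 8.467×10^-4 m
Pipe 3: V = 0.08812 m/s, Re = 1.23×10^4, ε/D = 3.29×10^-4, f = 0.02961, h_3 = f(L/D)V²/2g = 0.05446 m
Series → Q common, losses add: H = Σh = 102.1 m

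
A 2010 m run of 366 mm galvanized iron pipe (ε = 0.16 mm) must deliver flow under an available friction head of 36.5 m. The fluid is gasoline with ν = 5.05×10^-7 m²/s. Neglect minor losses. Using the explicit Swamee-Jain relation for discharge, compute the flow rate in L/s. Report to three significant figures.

Swamee-Jain (Type II): Q = -0.965·√(gD⁵h_f/L)·ln[ε/(3.7D) + √(3.17ν²L/(gD³h_f))]
√(gD⁵h_f/L) = √(9.81·0.366⁵·36.5/2010) = 0.03420
ε/(3.7D) = 1.18×10^-4; √(3.17ν²L/(gD³h_f)) = 9.62×10^-6
Q = -0.965·0.03420·ln(1.278×10^-4) = 0.2959 m³/s
Check: V = 2.81 m/s, Re = 2.04×10^6, f = 0.01656, h_f = 36.7 m ≈ 36.5 m ✓

Q ≈ 296 L/s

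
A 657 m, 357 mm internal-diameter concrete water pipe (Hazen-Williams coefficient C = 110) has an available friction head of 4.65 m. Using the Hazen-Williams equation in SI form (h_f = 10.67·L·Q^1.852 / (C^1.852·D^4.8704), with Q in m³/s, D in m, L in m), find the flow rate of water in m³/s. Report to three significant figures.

Rearranging: Q = [h_f·C^1.852·D^4.8704 / (10.67·L)]^(1/1.852)
Q = [4.65·110^1.852·0.357^4.8704 / (10.67·657)]^0.540 = 0.1409 m³/s

Q ≈ 0.141 m³/s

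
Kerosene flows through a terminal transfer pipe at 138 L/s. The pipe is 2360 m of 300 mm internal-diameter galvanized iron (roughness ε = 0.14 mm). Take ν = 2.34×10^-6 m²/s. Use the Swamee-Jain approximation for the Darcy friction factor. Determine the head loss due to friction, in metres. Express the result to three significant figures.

V = 4Q/(πD²) = 4·0.138/(π·0.300²) = 1.952 m/s
Re = VD/ν = 1.952·0.300/2.34×10^-6 = 2.50×10^5 → turbulent
ε/D = 0.14/300 = 4.67×10^-4
Swamee-Jain: f = 0.01839
h_f = f(L/D)V²/(2g) = 0.01839·(2360/0.300)·1.952²/(2·9.81) = 28.11 m

h_f ≈ 28.1 m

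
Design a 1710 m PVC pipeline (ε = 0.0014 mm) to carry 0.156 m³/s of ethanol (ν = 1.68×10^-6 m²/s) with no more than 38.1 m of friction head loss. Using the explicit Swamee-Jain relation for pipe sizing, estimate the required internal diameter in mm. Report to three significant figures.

Swamee-Jain (Type III): D = 0.66·[ε^1.25·(LQ²/(gh_f))^4.75 + ν·Q^9.4·(L/(gh_f))^5.2]^0.04
LQ²/(gh_f) = 0.1113; L/(gh_f) = 4.575
Term 1 = ε^1.25·(…)^4.75 = 1.43×10^-12; Term 2 = ν·Q^9.4·(…)^5.2 = 1.19×10^-10
D = 0.66·(1.43×10^-12 + 1.19×10^-10)^0.04 = 0.2647 m = 265 mm
Check: V = 2.83 m/s, Re = 4.47×10^5, f = 0.01344, h_f = 35.6 m ≈ 38.1 m ✓

D ≈ 265 mm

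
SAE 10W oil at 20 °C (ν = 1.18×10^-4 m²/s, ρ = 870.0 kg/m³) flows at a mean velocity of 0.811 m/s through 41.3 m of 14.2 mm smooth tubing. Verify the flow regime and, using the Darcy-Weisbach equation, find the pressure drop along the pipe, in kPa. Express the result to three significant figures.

Δp ≈ 546 kPa

Re = VD/ν = 0.811·0.01420/1.18×10^-4 = 97.6 → laminar (Re < 2300)
f = 64/Re = 0.6558
h_f = f(L/D)V²/(2g) = 0.6558·(41.3/0.01420)·0.811²/(2·9.81) = 63.94 m
Δp = ρg·h_f = 870.0·9.81·63.94 = 545.7 kPa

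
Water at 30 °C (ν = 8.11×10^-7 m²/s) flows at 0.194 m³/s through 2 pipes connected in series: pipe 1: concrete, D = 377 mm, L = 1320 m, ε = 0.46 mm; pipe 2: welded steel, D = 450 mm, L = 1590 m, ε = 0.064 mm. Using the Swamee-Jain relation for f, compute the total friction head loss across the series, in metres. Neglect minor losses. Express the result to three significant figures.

Pipe 1: V = 1.738 m/s, Re = 8.08×10^5, ε/D = 0.00122, f = 0.02104, h_1 = f(L/D)V²/2g = 11.34 m
Pipe 2: V = 1.220 m/s, Re = 6.77×10^5, ε/D = 1.42×10^-4, f = 0.01452, h_2 = f(L/D)V²/2g = 3.891 m
Series → Q common, losses add: H = Σh = 15.23 m

H ≈ 15.2 m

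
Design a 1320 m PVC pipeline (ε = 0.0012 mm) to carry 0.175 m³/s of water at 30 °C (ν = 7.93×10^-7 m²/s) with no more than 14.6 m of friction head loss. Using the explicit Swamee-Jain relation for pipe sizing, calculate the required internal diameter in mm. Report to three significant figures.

D ≈ 310 mm

Swamee-Jain (Type III): D = 0.66·[ε^1.25·(LQ²/(gh_f))^4.75 + ν·Q^9.4·(L/(gh_f))^5.2]^0.04
LQ²/(gh_f) = 0.2822; L/(gh_f) = 9.216
Term 1 = ε^1.25·(…)^4.75 = 9.76×10^-11; Term 2 = ν·Q^9.4·(…)^5.2 = 6.30×10^-9
D = 0.66·(9.76×10^-11 + 6.30×10^-9)^0.04 = 0.3103 m = 310 mm
Check: V = 2.31 m/s, Re = 9.05×10^5, f = 0.01189, h_f = 13.8 m ≈ 14.6 m ✓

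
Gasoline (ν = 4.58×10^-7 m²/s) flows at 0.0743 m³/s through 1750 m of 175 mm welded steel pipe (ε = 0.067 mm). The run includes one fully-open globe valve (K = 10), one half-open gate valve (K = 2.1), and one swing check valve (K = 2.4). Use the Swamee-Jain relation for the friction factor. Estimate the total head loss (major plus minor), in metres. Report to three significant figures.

H_L ≈ 86.6 m

V = 4Q/(πD²) = 3.089 m/s; V²/2g = 0.4863 m
Re = 1.18×10^6, ε/D = 3.83×10^-4 → f = 0.01636 (Swamee-Jain)
Major: h_f = f(L/D)·V²/2g = 0.01636·10000·0.4863 = 79.55 m
Minor: ΣK = 14.5; h_m = ΣK·V²/2g = 7.052 m
Total H_L = 79.55 + 7.052 = 86.60 m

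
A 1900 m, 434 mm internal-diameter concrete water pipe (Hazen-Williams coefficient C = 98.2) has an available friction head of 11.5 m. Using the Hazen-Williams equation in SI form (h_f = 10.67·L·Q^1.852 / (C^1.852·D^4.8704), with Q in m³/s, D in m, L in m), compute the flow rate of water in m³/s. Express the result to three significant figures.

Rearranging: Q = [h_f·C^1.852·D^4.8704 / (10.67·L)]^(1/1.852)
Q = [11.5·98.2^1.852·0.434^4.8704 / (10.67·1900)]^0.540 = 0.1932 m³/s

Q ≈ 0.193 m³/s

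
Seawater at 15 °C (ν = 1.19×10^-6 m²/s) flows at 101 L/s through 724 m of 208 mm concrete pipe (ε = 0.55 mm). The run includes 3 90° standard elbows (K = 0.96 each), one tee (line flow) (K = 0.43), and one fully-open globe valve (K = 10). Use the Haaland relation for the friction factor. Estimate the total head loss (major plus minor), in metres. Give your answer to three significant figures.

H_L ≈ 46.1 m

V = 4Q/(πD²) = 2.972 m/s; V²/2g = 0.4503 m
Re = 5.20×10^5, ε/D = 0.00264 → f = 0.02557 (Haaland)
Major: h_f = f(L/D)·V²/2g = 0.02557·3481·0.4503 = 40.08 m
Minor: ΣK = 13.3; h_m = ΣK·V²/2g = 5.994 m
Total H_L = 40.08 + 5.994 = 46.07 m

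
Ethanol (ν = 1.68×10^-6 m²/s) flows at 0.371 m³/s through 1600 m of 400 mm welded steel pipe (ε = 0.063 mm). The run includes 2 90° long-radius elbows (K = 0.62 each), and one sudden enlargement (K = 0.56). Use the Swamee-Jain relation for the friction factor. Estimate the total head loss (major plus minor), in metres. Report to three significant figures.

V = 4Q/(πD²) = 2.952 m/s; V²/2g = 0.4443 m
Re = 7.03×10^5, ε/D = 1.58×10^-4 → f = 0.01465 (Swamee-Jain)
Major: h_f = f(L/D)·V²/2g = 0.01465·4000·0.4443 = 26.03 m
Minor: ΣK = 1.80; h_m = ΣK·V²/2g = 0.7997 m
Total H_L = 26.03 + 0.7997 = 26.83 m

H_L ≈ 26.8 m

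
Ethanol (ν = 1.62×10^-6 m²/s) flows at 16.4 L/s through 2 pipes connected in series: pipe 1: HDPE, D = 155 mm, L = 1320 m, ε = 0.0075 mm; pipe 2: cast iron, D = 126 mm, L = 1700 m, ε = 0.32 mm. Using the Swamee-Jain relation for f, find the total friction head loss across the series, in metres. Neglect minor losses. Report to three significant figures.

Pipe 1: V = 0.8691 m/s, Re = 8.32×10^4, ε/D = 4.84×10^-5, f = 0.01883, h_1 = f(L/D)V²/2g = 6.176 m
Pipe 2: V = 1.315 m/s, Re = 1.02×10^5, ε/D = 0.00254, f = 0.02664, h_2 = f(L/D)V²/2g = 31.69 m
Series → Q common, losses add: H = Σh = 37.87 m

H ≈ 37.9 m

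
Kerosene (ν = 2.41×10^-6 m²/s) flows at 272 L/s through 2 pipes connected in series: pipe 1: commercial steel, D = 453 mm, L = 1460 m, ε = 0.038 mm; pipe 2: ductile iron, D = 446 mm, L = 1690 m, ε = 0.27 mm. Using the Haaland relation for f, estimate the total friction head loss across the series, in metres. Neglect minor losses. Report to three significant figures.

Pipe 1: V = 1.688 m/s, Re = 3.17×10^5, ε/D = 8.39×10^-5, f = 0.01496, h_1 = f(L/D)V²/2g = 7.001 m
Pipe 2: V = 1.741 m/s, Re = 3.22×10^5, ε/D = 6.05×10^-4, f = 0.01859, h_2 = f(L/D)V²/2g = 10.88 m
Series → Q common, losses add: H = Σh = 17.88 m

H ≈ 17.9 m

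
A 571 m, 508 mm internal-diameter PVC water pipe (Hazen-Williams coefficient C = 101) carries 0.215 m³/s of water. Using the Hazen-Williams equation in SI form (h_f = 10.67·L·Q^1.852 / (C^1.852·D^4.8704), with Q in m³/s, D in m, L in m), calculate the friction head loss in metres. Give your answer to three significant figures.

h_f ≈ 1.86 m

h_f = 10.67·571·0.215^1.852 / (101^1.852·0.508^4.8704) = 1.858 m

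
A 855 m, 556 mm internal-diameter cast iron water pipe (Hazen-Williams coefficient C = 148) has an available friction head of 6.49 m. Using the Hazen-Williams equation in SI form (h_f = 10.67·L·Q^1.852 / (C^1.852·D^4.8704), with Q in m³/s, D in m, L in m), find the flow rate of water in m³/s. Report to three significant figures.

Q ≈ 0.631 m³/s

Rearranging: Q = [h_f·C^1.852·D^4.8704 / (10.67·L)]^(1/1.852)
Q = [6.49·148^1.852·0.556^4.8704 / (10.67·855)]^0.540 = 0.6312 m³/s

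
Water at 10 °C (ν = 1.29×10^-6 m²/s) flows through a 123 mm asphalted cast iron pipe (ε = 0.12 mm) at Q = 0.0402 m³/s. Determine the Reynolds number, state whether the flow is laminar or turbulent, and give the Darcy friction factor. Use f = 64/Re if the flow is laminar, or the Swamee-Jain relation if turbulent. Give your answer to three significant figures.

V = 4Q/(πD²) = 3.383 m/s
Re = VD/ν = 3.383·0.123/1.29×10^-6 = 3.23×10^5
Re > 4000 → turbulent; ε/D = 9.76×10^-4
Swamee-Jain: f = 0.02058

Re ≈ 3.23×10^5; turbulent; f ≈ 0.0206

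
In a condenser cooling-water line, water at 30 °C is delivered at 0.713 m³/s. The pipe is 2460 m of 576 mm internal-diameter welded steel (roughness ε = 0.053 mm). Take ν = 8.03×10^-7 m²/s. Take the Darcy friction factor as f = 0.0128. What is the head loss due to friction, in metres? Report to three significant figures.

V = 4Q/(πD²) = 4·0.713/(π·0.576²) = 2.736 m/s
h_f = f(L/D)V²/(2g) = 0.01280·(2460/0.576)·2.736²/(2·9.81) = 20.86 m

h_f ≈ 20.9 m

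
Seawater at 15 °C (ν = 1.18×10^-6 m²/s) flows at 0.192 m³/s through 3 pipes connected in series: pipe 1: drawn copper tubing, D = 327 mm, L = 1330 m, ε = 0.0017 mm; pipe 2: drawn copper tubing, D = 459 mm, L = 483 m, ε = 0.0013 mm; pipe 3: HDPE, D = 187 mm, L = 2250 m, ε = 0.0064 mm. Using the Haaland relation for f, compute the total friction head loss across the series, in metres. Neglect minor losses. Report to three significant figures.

H ≈ 377 m

Pipe 1: V = 2.286 m/s, Re = 6.34×10^5, ε/D = 5.20×10^-6, f = 0.01259, h_1 = f(L/D)V²/2g = 13.65 m
Pipe 2: V = 1.160 m/s, Re = 4.51×10^5, ε/D = 2.83×10^-6, f = 0.01333, h_2 = f(L/D)V²/2g = 0.9629 m
Pipe 3: V = 6.991 m/s, Re = 1.11×10^6, ε/D = 3.42×10^-5, f = 0.01208, h_3 = f(L/D)V²/2g = 362.0 m
Series → Q common, losses add: H = Σh = 376.6 m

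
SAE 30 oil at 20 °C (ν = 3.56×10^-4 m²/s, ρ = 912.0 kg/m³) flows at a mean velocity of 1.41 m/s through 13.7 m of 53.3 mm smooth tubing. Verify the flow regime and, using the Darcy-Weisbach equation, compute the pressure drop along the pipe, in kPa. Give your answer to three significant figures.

Re = VD/ν = 1.41·0.05330/3.56×10^-4 = 211 → laminar (Re < 2300)
f = 64/Re = 0.3032
h_f = f(L/D)V²/(2g) = 0.3032·(13.7/0.05330)·1.41²/(2·9.81) = 7.896 m
Δp = ρg·h_f = 912.0·9.81·7.896 = 70.64 kPa

Δp ≈ 70.6 kPa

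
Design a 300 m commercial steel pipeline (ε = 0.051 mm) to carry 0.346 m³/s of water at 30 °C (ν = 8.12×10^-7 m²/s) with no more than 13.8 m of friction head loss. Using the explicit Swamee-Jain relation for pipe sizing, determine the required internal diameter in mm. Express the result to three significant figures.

D ≈ 316 mm

Swamee-Jain (Type III): D = 0.66·[ε^1.25·(LQ²/(gh_f))^4.75 + ν·Q^9.4·(L/(gh_f))^5.2]^0.04
LQ²/(gh_f) = 0.2653; L/(gh_f) = 2.216
Term 1 = ε^1.25·(…)^4.75 = 7.89×10^-9; Term 2 = ν·Q^9.4·(…)^5.2 = 2.37×10^-9
D = 0.66·(7.89×10^-9 + 2.37×10^-9)^0.04 = 0.3162 m = 316 mm
Check: V = 4.41 m/s, Re = 1.72×10^6, f = 0.01391, h_f = 13.1 m ≈ 13.8 m ✓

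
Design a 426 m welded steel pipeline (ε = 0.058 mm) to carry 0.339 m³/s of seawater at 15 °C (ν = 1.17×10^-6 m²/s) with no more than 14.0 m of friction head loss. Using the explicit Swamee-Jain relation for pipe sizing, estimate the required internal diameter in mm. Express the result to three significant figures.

D ≈ 338 mm

Swamee-Jain (Type III): D = 0.66·[ε^1.25·(LQ²/(gh_f))^4.75 + ν·Q^9.4·(L/(gh_f))^5.2]^0.04
LQ²/(gh_f) = 0.3565; L/(gh_f) = 3.102
Term 1 = ε^1.25·(…)^4.75 = 3.77×10^-8; Term 2 = ν·Q^9.4·(…)^5.2 = 1.62×10^-8
D = 0.66·(3.77×10^-8 + 1.62×10^-8)^0.04 = 0.3379 m = 338 mm
Check: V = 3.78 m/s, Re = 1.09×10^6, f = 0.01437, h_f = 13.2 m ≈ 14.0 m ✓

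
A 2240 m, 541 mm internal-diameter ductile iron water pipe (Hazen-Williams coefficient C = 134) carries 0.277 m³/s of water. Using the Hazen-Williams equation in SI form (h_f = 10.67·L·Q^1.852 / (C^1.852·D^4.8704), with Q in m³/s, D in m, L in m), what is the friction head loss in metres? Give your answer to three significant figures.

h_f = 10.67·2240·0.277^1.852 / (134^1.852·0.541^4.8704) = 5.081 m

h_f ≈ 5.08 m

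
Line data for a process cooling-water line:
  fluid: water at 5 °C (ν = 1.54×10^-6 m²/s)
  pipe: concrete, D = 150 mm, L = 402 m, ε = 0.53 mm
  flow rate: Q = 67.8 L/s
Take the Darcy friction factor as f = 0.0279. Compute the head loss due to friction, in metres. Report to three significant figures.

V = 4Q/(πD²) = 4·0.0678/(π·0.150²) = 3.837 m/s
h_f = f(L/D)V²/(2g) = 0.02790·(402/0.150)·3.837²/(2·9.81) = 56.10 m

h_f ≈ 56.1 m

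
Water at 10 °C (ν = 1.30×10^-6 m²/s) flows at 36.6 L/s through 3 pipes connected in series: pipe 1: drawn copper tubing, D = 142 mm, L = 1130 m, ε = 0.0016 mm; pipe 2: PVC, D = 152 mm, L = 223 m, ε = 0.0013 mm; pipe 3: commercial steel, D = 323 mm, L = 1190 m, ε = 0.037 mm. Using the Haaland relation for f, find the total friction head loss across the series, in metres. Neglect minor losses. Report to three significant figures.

H ≈ 37.5 m

Pipe 1: V = 2.311 m/s, Re = 2.52×10^5, ε/D = 1.13×10^-5, f = 0.01490, h_1 = f(L/D)V²/2g = 32.27 m
Pipe 2: V = 2.017 m/s, Re = 2.36×10^5, ε/D = 8.55×10^-6, f = 0.01507, h_2 = f(L/D)V²/2g = 4.584 m
Pipe 3: V = 0.4467 m/s, Re = 1.11×10^5, ε/D = 1.15×10^-4, f = 0.01799, h_3 = f(L/D)V²/2g = 0.6739 m
Series → Q common, losses add: H = Σh = 37.53 m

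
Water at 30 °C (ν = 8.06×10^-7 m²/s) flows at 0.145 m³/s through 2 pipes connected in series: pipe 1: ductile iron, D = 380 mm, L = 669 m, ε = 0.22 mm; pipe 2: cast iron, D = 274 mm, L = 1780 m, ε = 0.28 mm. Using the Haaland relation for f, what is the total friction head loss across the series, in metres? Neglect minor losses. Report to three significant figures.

Pipe 1: V = 1.279 m/s, Re = 6.03×10^5, ε/D = 5.79×10^-4, f = 0.01794, h_1 = f(L/D)V²/2g = 2.631 m
Pipe 2: V = 2.459 m/s, Re = 8.36×10^5, ε/D = 0.00102, f = 0.02009, h_2 = f(L/D)V²/2g = 40.23 m
Series → Q common, losses add: H = Σh = 42.86 m

H ≈ 42.9 m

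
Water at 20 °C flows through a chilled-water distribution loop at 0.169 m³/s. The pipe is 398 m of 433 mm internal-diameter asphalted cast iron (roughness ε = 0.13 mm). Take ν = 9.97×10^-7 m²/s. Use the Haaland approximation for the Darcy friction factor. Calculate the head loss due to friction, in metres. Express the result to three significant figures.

V = 4Q/(πD²) = 4·0.169/(π·0.433²) = 1.148 m/s
Re = VD/ν = 1.148·0.433/9.97×10^-7 = 4.98×10^5 → turbulent
ε/D = 0.13/433 = 3.00×10^-4
Haaland: f = 0.01616
h_f = f(L/D)V²/(2g) = 0.01616·(398/0.433)·1.148²/(2·9.81) = 0.9972 m

h_f ≈ 0.997 m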